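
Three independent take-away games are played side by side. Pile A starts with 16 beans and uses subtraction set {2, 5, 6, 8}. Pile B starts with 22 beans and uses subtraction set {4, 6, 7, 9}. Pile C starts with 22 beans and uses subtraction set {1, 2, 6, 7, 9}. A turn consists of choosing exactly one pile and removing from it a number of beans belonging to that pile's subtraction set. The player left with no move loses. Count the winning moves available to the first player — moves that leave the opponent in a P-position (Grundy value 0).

Pile A, S = {2, 5, 6, 8}:
n :  0  1  2  3  4  5  6  7  8  9 10 11 12 13 14 15 16
G :  0  0  1  1  0  2  1  3  2  2  3  0  2  1  0  0  1
G_A(16) = 1.
Pile B, S = {4, 6, 7, 9}:
n :  0  1  2  3  4  5  6  7  8  9 10 11 12 13 14 15 16 17 18 19 20 21 22
G :  0  0  0  0  1  1  1  1  2  2  2  2  3  0  0  0  0  1  1  1  1  2  2
G_B(22) = 2.
Pile C, S = {1, 2, 6, 7, 9}:
n :  0  1  2  3  4  5  6  7  8  9 10 11 12 13 14 15 16 17 18 19 20 21 22
G :  0  1  2  0  1  2  3  4  0  1  2  0  1  2  3  4  0  1  2  0  1  2  3
G_C(22) = 3.
Combined Grundy value = 1 ⊕ 2 ⊕ 3 = 0.
A winning move leaves total XOR = 0, i.e. changes one component's Grundy value g to g ⊕ X where X is the current total.
Pile A: target g' = 1⊕0 = 1, but every legal move changes the Grundy value (mex property), so 0 moves.
Pile B: target g' = 2⊕0 = 2, but every legal move changes the Grundy value (mex property), so 0 moves.
Pile C: target g' = 3⊕0 = 3, but every legal move changes the Grundy value (mex property), so 0 moves.

0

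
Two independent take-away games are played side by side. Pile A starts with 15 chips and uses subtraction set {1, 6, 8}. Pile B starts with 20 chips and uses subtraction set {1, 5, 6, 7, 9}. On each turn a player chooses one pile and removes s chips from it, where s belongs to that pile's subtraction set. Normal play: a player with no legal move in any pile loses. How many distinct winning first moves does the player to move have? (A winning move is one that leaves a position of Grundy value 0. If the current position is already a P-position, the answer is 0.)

Pile A, S = {1, 6, 8}:
G(0) = 0
G(1) = mex{0} = 1
G(2) = mex{1} = 0
G(3) = mex{0} = 1
G(4) = mex{1} = 0
G(5) = mex{0} = 1
G(6) = mex{1,0} = 2
G(7) = mex{2,1} = 0
G(8) = mex{0,0,0} = 1
G(9) = mex{1,1,1} = 0
G(10) = mex{0,0,0} = 1
G(11) = mex{1,1,1} = 0
G(12) = mex{0,2,0} = 1
G(13) = mex{1,0,1} = 2
G(14) = mex{2,1,2} = 0
G(15) = mex{0,0,0} = 1
G_A(15) = 1.
Pile B, S = {1, 5, 6, 7, 9}:
n :  0  1  2  3  4  5  6  7  8  9 10 11 12 13 14 15 16 17 18 19 20
G :  0  1  0  1  0  1  2  3  2  3  2  3  0  1  0  1  0  1  2  3  2
G_B(20) = 2.
Combined Grundy value = 1 ⊕ 2 = 3.
A winning move leaves total XOR = 0, i.e. changes one component's Grundy value g to g ⊕ X where X is the current total.
Pile A: need g' = 1⊕3 = 2. Options: 15−1→G=0, 15−6→G=0, 15−8→G=0. Hits: 0.
Pile B: need g' = 2⊕3 = 1. Options: 20−1→G=3, 20−5→G=1, 20−6→G=0, 20−7→G=1, 20−9→G=3. Hits: 2.

2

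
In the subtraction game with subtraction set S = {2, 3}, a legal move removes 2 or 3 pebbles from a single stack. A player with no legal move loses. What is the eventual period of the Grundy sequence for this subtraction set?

5

G(0) = 0
G(1) = mex{} = 0
G(2) = mex{0} = 1
G(3) = mex{0,0} = 1
G(4) = mex{1,0} = 2
G(5) = mex{1,1} = 0
G(6) = mex{2,1} = 0
G(7) = mex{0,2} = 1
G(8) = mex{0,0} = 1
G(9) = mex{1,0} = 2
G(10) = mex{1,1} = 0
G(11) = mex{2,1} = 0
G(12) = mex{0,2} = 1
G(13) = mex{0,0} = 1
G(14) = mex{1,0} = 2
G(n+5) = G(n) holds for n = 0,…,2 (a full window of length max(S) = 3), so the sequence is purely periodic with period 5.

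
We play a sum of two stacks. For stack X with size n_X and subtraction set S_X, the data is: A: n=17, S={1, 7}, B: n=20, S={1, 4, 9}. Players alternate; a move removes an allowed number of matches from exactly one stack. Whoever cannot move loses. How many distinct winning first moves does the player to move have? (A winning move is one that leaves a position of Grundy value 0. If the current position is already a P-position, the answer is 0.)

4

Stack A, S = {1, 7}:
G(0) = 0
G(1) = mex{0} = 1
G(2) = mex{1} = 0
G(3) = mex{0} = 1
G(4) = mex{1} = 0
G(5) = mex{0} = 1
G(6) = mex{1} = 0
G(7) = mex{0,0} = 1
G(8) = mex{1,1} = 0
G(9) = mex{0,0} = 1
G(10) = mex{1,1} = 0
G(11) = mex{0,0} = 1
G(12) = mex{1,1} = 0
G(13) = mex{0,0} = 1
G(14) = mex{1,1} = 0
G(15) = mex{0,0} = 1
G(16) = mex{1,1} = 0
G(17) = mex{0,0} = 1
G_A(17) = 1.
Stack B, S = {1, 4, 9}:
n :  0  1  2  3  4  5  6  7  8  9 10 11 12 13 14 15 16 17 18 19 20
G :  0  1  0  1  2  0  1  0  1  2  0  1  0  1  2  0  1  0  1  2  0
G_B(20) = 0.
Combined Grundy value = 1 ⊕ 0 = 1.
A winning move leaves total XOR = 0, i.e. changes one component's Grundy value g to g ⊕ X where X is the current total.
Stack A: need g' = 1⊕1 = 0. Options: 17−1→G=0, 17−7→G=0. Hits: 2.
Stack B: need g' = 0⊕1 = 1. Options: 20−1→G=2, 20−4→G=1, 20−9→G=1. Hits: 2.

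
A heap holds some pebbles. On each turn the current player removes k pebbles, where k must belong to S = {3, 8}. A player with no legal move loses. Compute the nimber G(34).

n :  0  1  2  3  4  5  6  7  8  9 10 11 12 13 14 15 16 17 18 19 20 21 22 23 24 25 26 27 28 29 30 31 32 33 34
G :  0  0  0  1  1  1  0  0  2  1  1  0  0  0  1  1  1  0  0  2  1  1  0  0  0  1  1  1  0  0  2  1  1  0  0

0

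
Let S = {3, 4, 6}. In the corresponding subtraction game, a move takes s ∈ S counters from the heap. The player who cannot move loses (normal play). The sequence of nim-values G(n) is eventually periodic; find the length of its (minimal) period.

9

G(0) = 0
G(1) = mex{} = 0
G(2) = mex{} = 0
G(3) = mex{0} = 1
G(4) = mex{0,0} = 1
G(5) = mex{0,0} = 1
G(6) = mex{1,0,0} = 2
G(7) = mex{1,1,0} = 2
G(8) = mex{1,1,0} = 2
G(9) = mex{2,1,1} = 0
G(10) = mex{2,2,1} = 0
G(11) = mex{2,2,1} = 0
G(12) = mex{0,2,2} = 1
G(13) = mex{0,0,2} = 1
G(14) = mex{0,0,2} = 1
G(15) = mex{1,0,0} = 2
G(16) = mex{1,1,0} = 2
G(17) = mex{1,1,0} = 2
G(18) = mex{2,1,1} = 0
G(19) = mex{2,2,1} = 0
G(n+9) = G(n) holds for n = 0,…,5 (a full window of length max(S) = 6), so the sequence is purely periodic with period 9.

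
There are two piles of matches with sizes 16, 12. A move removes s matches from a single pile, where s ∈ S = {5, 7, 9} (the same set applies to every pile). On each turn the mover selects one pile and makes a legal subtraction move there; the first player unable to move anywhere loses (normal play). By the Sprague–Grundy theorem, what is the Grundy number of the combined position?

2

All piles use S = {5, 7, 9}:
G(0) = 0
G(1) = mex{} = 0
G(2) = mex{} = 0
G(3) = mex{} = 0
G(4) = mex{} = 0
G(5) = mex{0} = 1
G(6) = mex{0} = 1
G(7) = mex{0,0} = 1
G(8) = mex{0,0} = 1
G(9) = mex{0,0,0} = 1
G(10) = mex{1,0,0} = 2
G(11) = mex{1,0,0} = 2
G(12) = mex{1,1,0} = 2
G(13) = mex{1,1,0} = 2
G(14) = mex{1,1,1} = 0
G(15) = mex{2,1,1} = 0
G(16) = mex{2,1,1} = 0
Pile A: G(16) = 0.
Pile B: G(12) = 2.
Combined Grundy value = 0 ⊕ 2 = 2.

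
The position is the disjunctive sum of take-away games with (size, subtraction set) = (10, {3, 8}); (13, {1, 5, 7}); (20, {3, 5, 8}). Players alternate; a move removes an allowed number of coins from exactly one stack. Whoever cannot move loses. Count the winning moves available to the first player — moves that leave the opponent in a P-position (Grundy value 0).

Stack A, S = {3, 8}:
n :  0  1  2  3  4  5  6  7  8  9 10
G :  0  0  0  1  1  1  0  0  2  1  1
G_A(10) = 1.
Stack B, S = {1, 5, 7}:
n :  0  1  2  3  4  5  6  7  8  9 10 11 12 13
G :  0  1  0  1  0  1  0  1  0  1  0  1  0  1
G_B(13) = 1.
Stack C, S = {3, 5, 8}:
G(0) = 0
G(1) = mex{} = 0
G(2) = mex{} = 0
G(3) = mex{0} = 1
G(4) = mex{0} = 1
G(5) = mex{0,0} = 1
G(6) = mex{1,0} = 2
G(7) = mex{1,0} = 2
G(8) = mex{1,1,0} = 2
G(9) = mex{2,1,0} = 3
G(10) = mex{2,1,0} = 3
G(11) = mex{2,2,1} = 0
G(12) = mex{3,2,1} = 0
G(13) = mex{3,2,1} = 0
G(14) = mex{0,3,2} = 1
G(15) = mex{0,3,2} = 1
G(16) = mex{0,0,2} = 1
G(17) = mex{1,0,3} = 2
G(18) = mex{1,0,3} = 2
G(19) = mex{1,1,0} = 2
G(20) = mex{2,1,0} = 3
G_C(20) = 3.
Combined Grundy value = 1 ⊕ 1 ⊕ 3 = 3.
A winning move leaves total XOR = 0, i.e. changes one component's Grundy value g to g ⊕ X where X is the current total.
Stack A: need g' = 1⊕3 = 2. Options: 10−3→G=0, 10−8→G=0. Hits: 0.
Stack B: need g' = 1⊕3 = 2. Options: 13−1→G=0, 13−5→G=0, 13−7→G=0. Hits: 0.
Stack C: need g' = 3⊕3 = 0. Options: 20−3→G=2, 20−5→G=1, 20−8→G=0. Hits: 1.

1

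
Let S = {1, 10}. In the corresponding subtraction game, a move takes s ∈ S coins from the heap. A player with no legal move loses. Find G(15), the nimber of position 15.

0

G(0) = 0
G(1) = mex{0} = 1
G(2) = mex{1} = 0
G(3) = mex{0} = 1
G(4) = mex{1} = 0
G(5) = mex{0} = 1
G(6) = mex{1} = 0
G(7) = mex{0} = 1
G(8) = mex{1} = 0
G(9) = mex{0} = 1
G(10) = mex{1,0} = 2
G(11) = mex{2,1} = 0
G(12) = mex{0,0} = 1
G(13) = mex{1,1} = 0
G(14) = mex{0,0} = 1
G(15) = mex{1,1} = 0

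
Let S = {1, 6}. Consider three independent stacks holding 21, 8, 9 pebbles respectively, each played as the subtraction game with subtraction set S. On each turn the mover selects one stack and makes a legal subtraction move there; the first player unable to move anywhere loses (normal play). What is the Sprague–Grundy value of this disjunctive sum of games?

1

All stacks use S = {1, 6}:
n :  0  1  2  3  4  5  6  7  8  9 10 11 12 13 14 15 16 17 18 19 20 21
G :  0  1  0  1  0  1  2  0  1  0  1  0  1  2  0  1  0  1  0  1  2  0
Stack A: G(21) = 0.
Stack B: G(8) = 1.
Stack C: G(9) = 0.
Combined Grundy value = 0 ⊕ 1 ⊕ 0 = 1.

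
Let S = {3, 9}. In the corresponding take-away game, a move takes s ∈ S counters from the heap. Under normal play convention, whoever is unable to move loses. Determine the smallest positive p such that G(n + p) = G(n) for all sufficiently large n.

G(0) = 0
G(1) = mex{} = 0
G(2) = mex{} = 0
G(3) = mex{0} = 1
G(4) = mex{0} = 1
G(5) = mex{0} = 1
G(6) = mex{1} = 0
G(7) = mex{1} = 0
G(8) = mex{1} = 0
G(9) = mex{0,0} = 1
G(10) = mex{0,0} = 1
G(11) = mex{0,0} = 1
G(12) = mex{1,1} = 0
G(13) = mex{1,1} = 0
G(14) = mex{1,1} = 0
G(15) = mex{0,0} = 1
G(16) = mex{0,0} = 1
G(n+6) = G(n) holds for n = 0,…,8 (a full window of length max(S) = 9), so the sequence is purely periodic with period 6.

6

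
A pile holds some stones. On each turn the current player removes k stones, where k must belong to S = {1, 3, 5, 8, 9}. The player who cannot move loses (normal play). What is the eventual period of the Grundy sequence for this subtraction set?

16

n :  0  1  2  3  4  5  6  7  8  9 10 11 12 13 14 15 16 17 18 19 20 21 22 23 24 25 26 27 28 29 30 31 32 33
G :  0  1  0  1  0  1  0  1  2  3  2  3  2  3  2  3  0  1  0  1  0  1  0  1  2  3  2  3  2  3  2  3  0  1
G(n+16) = G(n) holds for n = 0,…,8 (a full window of length max(S) = 9), so the sequence is purely periodic with period 16.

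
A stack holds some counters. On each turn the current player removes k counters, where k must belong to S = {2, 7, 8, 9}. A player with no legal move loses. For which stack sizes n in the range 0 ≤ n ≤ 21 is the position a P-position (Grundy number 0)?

0, 1, 4, 5, 15, 16, 19, 20

G(0) = 0
G(1) = mex{} = 0
G(2) = mex{0} = 1
G(3) = mex{0} = 1
G(4) = mex{1} = 0
G(5) = mex{1} = 0
G(6) = mex{0} = 1
G(7) = mex{0,0} = 1
G(8) = mex{1,0,0} = 2
G(9) = mex{1,1,0,0} = 2
G(10) = mex{2,1,1,0} = 3
G(11) = mex{2,0,1,1} = 3
G(12) = mex{3,0,0,1} = 2
G(13) = mex{3,1,0,0} = 2
G(14) = mex{2,1,1,0} = 3
G(15) = mex{2,2,1,1} = 0
G(16) = mex{3,2,2,1} = 0
G(17) = mex{0,3,2,2} = 1
G(18) = mex{0,3,3,2} = 1
G(19) = mex{1,2,3,3} = 0
G(20) = mex{1,2,2,3} = 0
G(21) = mex{0,3,2,2} = 1
P-positions are exactly the n with G(n) = 0.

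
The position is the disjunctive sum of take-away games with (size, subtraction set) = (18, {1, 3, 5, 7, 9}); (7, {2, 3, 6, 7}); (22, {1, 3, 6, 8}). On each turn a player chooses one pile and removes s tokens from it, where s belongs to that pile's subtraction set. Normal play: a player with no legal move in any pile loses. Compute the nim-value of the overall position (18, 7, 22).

1

Pile A, S = {1, 3, 5, 7, 9}:
n :  0  1  2  3  4  5  6  7  8  9 10 11 12 13 14 15 16 17 18
G :  0  1  0  1  0  1  0  1  0  1  0  1  0  1  0  1  0  1  0
G_A(18) = 0.
Pile B, S = {2, 3, 6, 7}:
n : 0 1 2 3 4 5 6 7
G : 0 0 1 1 2 0 3 1
G_B(7) = 1.
Pile C, S = {1, 3, 6, 8}:
n :  0  1  2  3  4  5  6  7  8  9 10 11 12 13 14 15 16 17 18 19 20 21 22
G :  0  1  0  1  0  1  2  3  2  0  1  0  1  0  1  2  3  2  0  1  0  1  0
G_C(22) = 0.
Combined Grundy value = 0 ⊕ 1 ⊕ 0 = 1.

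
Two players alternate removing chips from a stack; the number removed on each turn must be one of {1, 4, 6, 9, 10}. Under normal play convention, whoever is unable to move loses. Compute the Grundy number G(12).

n :  0  1  2  3  4  5  6  7  8  9 10 11 12
G :  0  1  0  1  2  0  1  0  1  2  3  2  3

3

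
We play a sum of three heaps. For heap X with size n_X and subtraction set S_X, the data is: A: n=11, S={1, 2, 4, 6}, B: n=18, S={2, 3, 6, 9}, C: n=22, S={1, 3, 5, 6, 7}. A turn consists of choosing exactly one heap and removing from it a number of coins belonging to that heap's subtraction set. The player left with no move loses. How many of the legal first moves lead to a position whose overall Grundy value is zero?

Heap A, S = {1, 2, 4, 6}:
G(0) = 0
G(1) = mex{0} = 1
G(2) = mex{1,0} = 2
G(3) = mex{2,1} = 0
G(4) = mex{0,2,0} = 1
G(5) = mex{1,0,1} = 2
G(6) = mex{2,1,2,0} = 3
G(7) = mex{3,2,0,1} = 4
G(8) = mex{4,3,1,2} = 0
G(9) = mex{0,4,2,0} = 1
G(10) = mex{1,0,3,1} = 2
G(11) = mex{2,1,4,2} = 0
G_A(11) = 0.
Heap B, S = {2, 3, 6, 9}:
G(0) = 0
G(1) = mex{} = 0
G(2) = mex{0} = 1
G(3) = mex{0,0} = 1
G(4) = mex{1,0} = 2
G(5) = mex{1,1} = 0
G(6) = mex{2,1,0} = 3
G(7) = mex{0,2,0} = 1
G(8) = mex{3,0,1} = 2
G(9) = mex{1,3,1,0} = 2
G(10) = mex{2,1,2,0} = 3
G(11) = mex{2,2,0,1} = 3
G(12) = mex{3,2,3,1} = 0
G(13) = mex{3,3,1,2} = 0
G(14) = mex{0,3,2,0} = 1
G(15) = mex{0,0,2,3} = 1
G(16) = mex{1,0,3,1} = 2
G(17) = mex{1,1,3,2} = 0
G(18) = mex{2,1,0,2} = 3
G_B(18) = 3.
Heap C, S = {1, 3, 5, 6, 7}:
G(0) = 0
G(1) = mex{0} = 1
G(2) = mex{1} = 0
G(3) = mex{0,0} = 1
G(4) = mex{1,1} = 0
G(5) = mex{0,0,0} = 1
G(6) = mex{1,1,1,0} = 2
G(7) = mex{2,0,0,1,0} = 3
G(8) = mex{3,1,1,0,1} = 2
G(9) = mex{2,2,0,1,0} = 3
G(10) = mex{3,3,1,0,1} = 2
G(11) = mex{2,2,2,1,0} = 3
G(12) = mex{3,3,3,2,1} = 0
G(13) = mex{0,2,2,3,2} = 1
G(14) = mex{1,3,3,2,3} = 0
G(15) = mex{0,0,2,3,2} = 1
G(16) = mex{1,1,3,2,3} = 0
G(17) = mex{0,0,0,3,2} = 1
G(18) = mex{1,1,1,0,3} = 2
G(19) = mex{2,0,0,1,0} = 3
G(20) = mex{3,1,1,0,1} = 2
G(21) = mex{2,2,0,1,0} = 3
G(22) = mex{3,3,1,0,1} = 2
G_C(22) = 2.
Combined Grundy value = 0 ⊕ 3 ⊕ 2 = 1.
A winning move leaves total XOR = 0, i.e. changes one component's Grundy value g to g ⊕ X where X is the current total.
Heap A: need g' = 0⊕1 = 1. Options: 11−1→G=2, 11−2→G=1, 11−4→G=4, 11−6→G=2. Hits: 1.
Heap B: need g' = 3⊕1 = 2. Options: 18−2→G=2, 18−3→G=1, 18−6→G=0, 18−9→G=2. Hits: 2.
Heap C: need g' = 2⊕1 = 3. Options: 22−1→G=3, 22−3→G=3, 22−5→G=1, 22−6→G=0, 22−7→G=1. Hits: 2.

5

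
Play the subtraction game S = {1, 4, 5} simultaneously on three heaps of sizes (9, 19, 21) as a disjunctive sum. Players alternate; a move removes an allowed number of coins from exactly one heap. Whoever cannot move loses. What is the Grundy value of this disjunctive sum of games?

3

All heaps use S = {1, 4, 5}:
n :  0  1  2  3  4  5  6  7  8  9 10 11 12 13 14 15 16 17 18 19 20 21
G :  0  1  0  1  2  3  2  3  0  1  0  1  2  3  2  3  0  1  0  1  2  3
Heap A: G(9) = 1.
Heap B: G(19) = 1.
Heap C: G(21) = 3.
Combined Grundy value = 1 ⊕ 1 ⊕ 3 = 3.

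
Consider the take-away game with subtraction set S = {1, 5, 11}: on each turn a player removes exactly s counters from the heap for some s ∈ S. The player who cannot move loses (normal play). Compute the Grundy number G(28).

n :  0  1  2  3  4  5  6  7  8  9 10 11 12 13 14 15 16 17 18 19 20 21 22 23 24 25 26 27 28
G :  0  1  0  1  0  1  0  1  0  1  0  1  0  1  0  1  0  1  0  1  0  1  0  1  0  1  0  1  0

0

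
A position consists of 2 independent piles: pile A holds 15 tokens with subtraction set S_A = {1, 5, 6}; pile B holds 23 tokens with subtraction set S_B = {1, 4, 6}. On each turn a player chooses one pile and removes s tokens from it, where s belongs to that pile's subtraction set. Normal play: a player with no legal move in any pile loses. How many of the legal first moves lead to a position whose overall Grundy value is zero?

3

Pile A, S = {1, 5, 6}:
G(0) = 0
G(1) = mex{0} = 1
G(2) = mex{1} = 0
G(3) = mex{0} = 1
G(4) = mex{1} = 0
G(5) = mex{0,0} = 1
G(6) = mex{1,1,0} = 2
G(7) = mex{2,0,1} = 3
G(8) = mex{3,1,0} = 2
G(9) = mex{2,0,1} = 3
G(10) = mex{3,1,0} = 2
G(11) = mex{2,2,1} = 0
G(12) = mex{0,3,2} = 1
G(13) = mex{1,2,3} = 0
G(14) = mex{0,3,2} = 1
G(15) = mex{1,2,3} = 0
G_A(15) = 0.
Pile B, S = {1, 4, 6}:
G(0) = 0
G(1) = mex{0} = 1
G(2) = mex{1} = 0
G(3) = mex{0} = 1
G(4) = mex{1,0} = 2
G(5) = mex{2,1} = 0
G(6) = mex{0,0,0} = 1
G(7) = mex{1,1,1} = 0
G(8) = mex{0,2,0} = 1
G(9) = mex{1,0,1} = 2
G(10) = mex{2,1,2} = 0
G(11) = mex{0,0,0} = 1
G(12) = mex{1,1,1} = 0
G(13) = mex{0,2,0} = 1
G(14) = mex{1,0,1} = 2
G(15) = mex{2,1,2} = 0
G(16) = mex{0,0,0} = 1
G(17) = mex{1,1,1} = 0
G(18) = mex{0,2,0} = 1
G(19) = mex{1,0,1} = 2
G(20) = mex{2,1,2} = 0
G(21) = mex{0,0,0} = 1
G(22) = mex{1,1,1} = 0
G(23) = mex{0,2,0} = 1
G_B(23) = 1.
Combined Grundy value = 0 ⊕ 1 = 1.
A winning move leaves total XOR = 0, i.e. changes one component's Grundy value g to g ⊕ X where X is the current total.
Pile A: need g' = 0⊕1 = 1. Options: 15−1→G=1, 15−5→G=2, 15−6→G=3. Hits: 1.
Pile B: need g' = 1⊕1 = 0. Options: 23−1→G=0, 23−4→G=2, 23−6→G=0. Hits: 2.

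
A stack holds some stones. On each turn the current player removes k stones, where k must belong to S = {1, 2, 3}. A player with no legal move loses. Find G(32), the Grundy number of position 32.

G(0) = 0
G(1) = mex{0} = 1
G(2) = mex{1,0} = 2
G(3) = mex{2,1,0} = 3
G(4) = mex{3,2,1} = 0
G(5) = mex{0,3,2} = 1
G(6) = mex{1,0,3} = 2
G(7) = mex{2,1,0} = 3
G(8) = mex{3,2,1} = 0
G(9) = mex{0,3,2} = 1
G(10) = mex{1,0,3} = 2
G(11) = mex{2,1,0} = 3
G(12) = mex{3,2,1} = 0
G(13) = mex{0,3,2} = 1
G(14) = mex{1,0,3} = 2
G(15) = mex{2,1,0} = 3
G(16) = mex{3,2,1} = 0
G(17) = mex{0,3,2} = 1
G(18) = mex{1,0,3} = 2
G(19) = mex{2,1,0} = 3
G(20) = mex{3,2,1} = 0
G(21) = mex{0,3,2} = 1
G(22) = mex{1,0,3} = 2
G(23) = mex{2,1,0} = 3
G(24) = mex{3,2,1} = 0
G(25) = mex{0,3,2} = 1
G(26) = mex{1,0,3} = 2
G(27) = mex{2,1,0} = 3
G(28) = mex{3,2,1} = 0
G(29) = mex{0,3,2} = 1
G(30) = mex{1,0,3} = 2
G(31) = mex{2,1,0} = 3
G(32) = mex{3,2,1} = 0

0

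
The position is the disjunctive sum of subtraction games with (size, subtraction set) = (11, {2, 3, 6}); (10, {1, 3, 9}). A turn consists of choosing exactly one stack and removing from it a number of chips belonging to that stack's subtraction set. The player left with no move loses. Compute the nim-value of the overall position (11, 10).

1

Stack A, S = {2, 3, 6}:
G(0) = 0
G(1) = mex{} = 0
G(2) = mex{0} = 1
G(3) = mex{0,0} = 1
G(4) = mex{1,0} = 2
G(5) = mex{1,1} = 0
G(6) = mex{2,1,0} = 3
G(7) = mex{0,2,0} = 1
G(8) = mex{3,0,1} = 2
G(9) = mex{1,3,1} = 0
G(10) = mex{2,1,2} = 0
G(11) = mex{0,2,0} = 1
G_A(11) = 1.
Stack B, S = {1, 3, 9}:
G(0) = 0
G(1) = mex{0} = 1
G(2) = mex{1} = 0
G(3) = mex{0,0} = 1
G(4) = mex{1,1} = 0
G(5) = mex{0,0} = 1
G(6) = mex{1,1} = 0
G(7) = mex{0,0} = 1
G(8) = mex{1,1} = 0
G(9) = mex{0,0,0} = 1
G(10) = mex{1,1,1} = 0
G_B(10) = 0.
Combined Grundy value = 1 ⊕ 0 = 1.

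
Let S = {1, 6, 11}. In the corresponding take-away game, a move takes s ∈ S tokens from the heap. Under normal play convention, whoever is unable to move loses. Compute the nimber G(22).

n :  0  1  2  3  4  5  6  7  8  9 10 11 12 13 14 15 16 17 18 19 20 21 22
G :  0  1  0  1  0  1  2  0  1  0  1  2  0  1  0  1  0  1  2  0  1  0  1

1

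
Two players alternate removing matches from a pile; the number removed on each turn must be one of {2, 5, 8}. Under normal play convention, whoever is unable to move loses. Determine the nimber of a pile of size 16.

1

G(0) = 0
G(1) = mex{} = 0
G(2) = mex{0} = 1
G(3) = mex{0} = 1
G(4) = mex{1} = 0
G(5) = mex{1,0} = 2
G(6) = mex{0,0} = 1
G(7) = mex{2,1} = 0
G(8) = mex{1,1,0} = 2
G(9) = mex{0,0,0} = 1
G(10) = mex{2,2,1} = 0
G(11) = mex{1,1,1} = 0
G(12) = mex{0,0,0} = 1
G(13) = mex{0,2,2} = 1
G(14) = mex{1,1,1} = 0
G(15) = mex{1,0,0} = 2
G(16) = mex{0,0,2} = 1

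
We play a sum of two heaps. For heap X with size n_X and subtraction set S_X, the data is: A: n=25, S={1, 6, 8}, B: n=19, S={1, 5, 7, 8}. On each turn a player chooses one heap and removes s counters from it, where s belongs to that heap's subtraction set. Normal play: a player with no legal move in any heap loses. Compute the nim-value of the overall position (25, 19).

Heap A, S = {1, 6, 8}:
G(0) = 0
G(1) = mex{0} = 1
G(2) = mex{1} = 0
G(3) = mex{0} = 1
G(4) = mex{1} = 0
G(5) = mex{0} = 1
G(6) = mex{1,0} = 2
G(7) = mex{2,1} = 0
G(8) = mex{0,0,0} = 1
G(9) = mex{1,1,1} = 0
G(10) = mex{0,0,0} = 1
G(11) = mex{1,1,1} = 0
G(12) = mex{0,2,0} = 1
G(13) = mex{1,0,1} = 2
G(14) = mex{2,1,2} = 0
G(15) = mex{0,0,0} = 1
G(16) = mex{1,1,1} = 0
G(17) = mex{0,0,0} = 1
G(18) = mex{1,1,1} = 0
G(19) = mex{0,2,0} = 1
G(20) = mex{1,0,1} = 2
G(21) = mex{2,1,2} = 0
G(22) = mex{0,0,0} = 1
G(23) = mex{1,1,1} = 0
G(24) = mex{0,0,0} = 1
G(25) = mex{1,1,1} = 0
G_A(25) = 0.
Heap B, S = {1, 5, 7, 8}:
n :  0  1  2  3  4  5  6  7  8  9 10 11 12 13 14 15 16 17 18 19
G :  0  1  0  1  0  1  0  1  2  3  2  3  2  3  2  0  1  0  1  0
G_B(19) = 0.
Combined Grundy value = 0 ⊕ 0 = 0.

0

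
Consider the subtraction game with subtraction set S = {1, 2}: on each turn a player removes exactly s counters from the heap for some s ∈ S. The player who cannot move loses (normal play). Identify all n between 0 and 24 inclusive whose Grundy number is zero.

0, 3, 6, 9, 12, 15, 18, 21, 24

G(0) = 0
G(1) = mex{0} = 1
G(2) = mex{1,0} = 2
G(3) = mex{2,1} = 0
G(4) = mex{0,2} = 1
G(5) = mex{1,0} = 2
G(6) = mex{2,1} = 0
G(7) = mex{0,2} = 1
G(8) = mex{1,0} = 2
G(9) = mex{2,1} = 0
G(10) = mex{0,2} = 1
G(11) = mex{1,0} = 2
G(12) = mex{2,1} = 0
G(13) = mex{0,2} = 1
G(14) = mex{1,0} = 2
G(15) = mex{2,1} = 0
G(16) = mex{0,2} = 1
G(17) = mex{1,0} = 2
G(18) = mex{2,1} = 0
G(19) = mex{0,2} = 1
G(20) = mex{1,0} = 2
G(21) = mex{2,1} = 0
G(22) = mex{0,2} = 1
G(23) = mex{1,0} = 2
G(24) = mex{2,1} = 0
P-positions are exactly the n with G(n) = 0.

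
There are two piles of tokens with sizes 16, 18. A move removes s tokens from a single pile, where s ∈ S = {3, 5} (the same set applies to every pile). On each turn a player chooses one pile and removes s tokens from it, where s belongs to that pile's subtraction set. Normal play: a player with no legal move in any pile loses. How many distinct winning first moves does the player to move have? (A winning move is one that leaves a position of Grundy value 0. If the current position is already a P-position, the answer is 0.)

All piles use S = {3, 5}:
G(0) = 0
G(1) = mex{} = 0
G(2) = mex{} = 0
G(3) = mex{0} = 1
G(4) = mex{0} = 1
G(5) = mex{0,0} = 1
G(6) = mex{1,0} = 2
G(7) = mex{1,0} = 2
G(8) = mex{1,1} = 0
G(9) = mex{2,1} = 0
G(10) = mex{2,1} = 0
G(11) = mex{0,2} = 1
G(12) = mex{0,2} = 1
G(13) = mex{0,0} = 1
G(14) = mex{1,0} = 2
G(15) = mex{1,0} = 2
G(16) = mex{1,1} = 0
G(17) = mex{2,1} = 0
G(18) = mex{2,1} = 0
Pile A: G(16) = 0.
Pile B: G(18) = 0.
Combined Grundy value = 0 ⊕ 0 = 0.
A winning move leaves total XOR = 0, i.e. changes one component's Grundy value g to g ⊕ X where X is the current total.
Pile A: target g' = 0⊕0 = 0, but every legal move changes the Grundy value (mex property), so 0 moves.
Pile B: target g' = 0⊕0 = 0, but every legal move changes the Grundy value (mex property), so 0 moves.

0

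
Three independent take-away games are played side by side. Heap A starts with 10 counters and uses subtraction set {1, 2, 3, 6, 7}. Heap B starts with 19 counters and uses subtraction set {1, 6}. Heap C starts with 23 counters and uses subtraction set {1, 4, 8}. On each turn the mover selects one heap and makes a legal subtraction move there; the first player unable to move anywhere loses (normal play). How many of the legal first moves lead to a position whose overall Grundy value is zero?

4

Heap A, S = {1, 2, 3, 6, 7}:
G(0) = 0
G(1) = mex{0} = 1
G(2) = mex{1,0} = 2
G(3) = mex{2,1,0} = 3
G(4) = mex{3,2,1} = 0
G(5) = mex{0,3,2} = 1
G(6) = mex{1,0,3,0} = 2
G(7) = mex{2,1,0,1,0} = 3
G(8) = mex{3,2,1,2,1} = 0
G(9) = mex{0,3,2,3,2} = 1
G(10) = mex{1,0,3,0,3} = 2
G_A(10) = 2.
Heap B, S = {1, 6}:
G(0) = 0
G(1) = mex{0} = 1
G(2) = mex{1} = 0
G(3) = mex{0} = 1
G(4) = mex{1} = 0
G(5) = mex{0} = 1
G(6) = mex{1,0} = 2
G(7) = mex{2,1} = 0
G(8) = mex{0,0} = 1
G(9) = mex{1,1} = 0
G(10) = mex{0,0} = 1
G(11) = mex{1,1} = 0
G(12) = mex{0,2} = 1
G(13) = mex{1,0} = 2
G(14) = mex{2,1} = 0
G(15) = mex{0,0} = 1
G(16) = mex{1,1} = 0
G(17) = mex{0,0} = 1
G(18) = mex{1,1} = 0
G(19) = mex{0,2} = 1
G_B(19) = 1.
Heap C, S = {1, 4, 8}:
n :  0  1  2  3  4  5  6  7  8  9 10 11 12 13 14 15 16 17 18 19 20 21 22 23
G :  0  1  0  1  2  0  1  0  1  2  3  2  0  1  0  1  2  0  1  0  1  2  3  2
G_C(23) = 2.
Combined Grundy value = 2 ⊕ 1 ⊕ 2 = 1.
A winning move leaves total XOR = 0, i.e. changes one component's Grundy value g to g ⊕ X where X is the current total.
Heap A: need g' = 2⊕1 = 3. Options: 10−1→G=1, 10−2→G=0, 10−3→G=3, 10−6→G=0, 10−7→G=3. Hits: 2.
Heap B: need g' = 1⊕1 = 0. Options: 19−1→G=0, 19−6→G=2. Hits: 1.
Heap C: need g' = 2⊕1 = 3. Options: 23−1→G=3, 23−4→G=0, 23−8→G=1. Hits: 1.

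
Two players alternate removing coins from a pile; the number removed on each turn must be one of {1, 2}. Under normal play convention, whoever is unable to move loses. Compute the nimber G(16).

G(0) = 0
G(1) = mex{0} = 1
G(2) = mex{1,0} = 2
G(3) = mex{2,1} = 0
G(4) = mex{0,2} = 1
G(5) = mex{1,0} = 2
G(6) = mex{2,1} = 0
G(7) = mex{0,2} = 1
G(8) = mex{1,0} = 2
G(9) = mex{2,1} = 0
G(10) = mex{0,2} = 1
G(11) = mex{1,0} = 2
G(12) = mex{2,1} = 0
G(13) = mex{0,2} = 1
G(14) = mex{1,0} = 2
G(15) = mex{2,1} = 0
G(16) = mex{0,2} = 1

1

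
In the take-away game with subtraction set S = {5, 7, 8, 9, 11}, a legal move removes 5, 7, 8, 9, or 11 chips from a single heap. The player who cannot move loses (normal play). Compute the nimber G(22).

1

n :  0  1  2  3  4  5  6  7  8  9 10 11 12 13 14 15 16 17 18 19 20 21 22
G :  0  0  0  0  0  1  1  1  1  1  2  2  2  2  2  3  0  0  0  0  0  1  1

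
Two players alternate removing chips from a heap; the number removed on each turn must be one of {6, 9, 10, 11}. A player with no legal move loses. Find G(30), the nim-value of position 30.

2

G(0) = 0
G(1) = mex{} = 0
G(2) = mex{} = 0
G(3) = mex{} = 0
G(4) = mex{} = 0
G(5) = mex{} = 0
G(6) = mex{0} = 1
G(7) = mex{0} = 1
G(8) = mex{0} = 1
G(9) = mex{0,0} = 1
G(10) = mex{0,0,0} = 1
G(11) = mex{0,0,0,0} = 1
G(12) = mex{1,0,0,0} = 2
G(13) = mex{1,0,0,0} = 2
G(14) = mex{1,0,0,0} = 2
G(15) = mex{1,1,0,0} = 2
G(16) = mex{1,1,1,0} = 2
G(17) = mex{1,1,1,1} = 0
G(18) = mex{2,1,1,1} = 0
G(19) = mex{2,1,1,1} = 0
G(20) = mex{2,1,1,1} = 0
G(21) = mex{2,2,1,1} = 0
G(22) = mex{2,2,2,1} = 0
G(23) = mex{0,2,2,2} = 1
G(24) = mex{0,2,2,2} = 1
G(25) = mex{0,2,2,2} = 1
G(26) = mex{0,0,2,2} = 1
G(27) = mex{0,0,0,2} = 1
G(28) = mex{0,0,0,0} = 1
G(29) = mex{1,0,0,0} = 2
G(30) = mex{1,0,0,0} = 2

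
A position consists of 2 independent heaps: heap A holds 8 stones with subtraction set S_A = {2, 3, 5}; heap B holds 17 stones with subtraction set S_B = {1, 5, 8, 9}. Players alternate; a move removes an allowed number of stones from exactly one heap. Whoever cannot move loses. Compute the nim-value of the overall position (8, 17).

Heap A, S = {2, 3, 5}:
G(0) = 0
G(1) = mex{} = 0
G(2) = mex{0} = 1
G(3) = mex{0,0} = 1
G(4) = mex{1,0} = 2
G(5) = mex{1,1,0} = 2
G(6) = mex{2,1,0} = 3
G(7) = mex{2,2,1} = 0
G(8) = mex{3,2,1} = 0
G_A(8) = 0.
Heap B, S = {1, 5, 8, 9}:
n :  0  1  2  3  4  5  6  7  8  9 10 11 12 13 14 15 16 17
G :  0  1  0  1  0  1  0  1  2  3  2  3  2  3  2  3  0  1
G_B(17) = 1.
Combined Grundy value = 0 ⊕ 1 = 1.

1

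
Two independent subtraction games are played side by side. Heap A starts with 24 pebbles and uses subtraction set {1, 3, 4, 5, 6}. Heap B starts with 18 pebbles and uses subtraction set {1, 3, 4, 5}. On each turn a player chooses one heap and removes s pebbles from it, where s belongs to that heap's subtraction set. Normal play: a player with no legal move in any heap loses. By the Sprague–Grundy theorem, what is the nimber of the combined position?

2

Heap A, S = {1, 3, 4, 5, 6}:
G(0) = 0
G(1) = mex{0} = 1
G(2) = mex{1} = 0
G(3) = mex{0,0} = 1
G(4) = mex{1,1,0} = 2
G(5) = mex{2,0,1,0} = 3
G(6) = mex{3,1,0,1,0} = 2
G(7) = mex{2,2,1,0,1} = 3
G(8) = mex{3,3,2,1,0} = 4
G(9) = mex{4,2,3,2,1} = 0
G(10) = mex{0,3,2,3,2} = 1
G(11) = mex{1,4,3,2,3} = 0
G(12) = mex{0,0,4,3,2} = 1
G(13) = mex{1,1,0,4,3} = 2
G(14) = mex{2,0,1,0,4} = 3
G(15) = mex{3,1,0,1,0} = 2
G(16) = mex{2,2,1,0,1} = 3
G(17) = mex{3,3,2,1,0} = 4
G(18) = mex{4,2,3,2,1} = 0
G(19) = mex{0,3,2,3,2} = 1
G(20) = mex{1,4,3,2,3} = 0
G(21) = mex{0,0,4,3,2} = 1
G(22) = mex{1,1,0,4,3} = 2
G(23) = mex{2,0,1,0,4} = 3
G(24) = mex{3,1,0,1,0} = 2
G_A(24) = 2.
Heap B, S = {1, 3, 4, 5}:
G(0) = 0
G(1) = mex{0} = 1
G(2) = mex{1} = 0
G(3) = mex{0,0} = 1
G(4) = mex{1,1,0} = 2
G(5) = mex{2,0,1,0} = 3
G(6) = mex{3,1,0,1} = 2
G(7) = mex{2,2,1,0} = 3
G(8) = mex{3,3,2,1} = 0
G(9) = mex{0,2,3,2} = 1
G(10) = mex{1,3,2,3} = 0
G(11) = mex{0,0,3,2} = 1
G(12) = mex{1,1,0,3} = 2
G(13) = mex{2,0,1,0} = 3
G(14) = mex{3,1,0,1} = 2
G(15) = mex{2,2,1,0} = 3
G(16) = mex{3,3,2,1} = 0
G(17) = mex{0,2,3,2} = 1
G(18) = mex{1,3,2,3} = 0
G_B(18) = 0.
Combined Grundy value = 2 ⊕ 0 = 2.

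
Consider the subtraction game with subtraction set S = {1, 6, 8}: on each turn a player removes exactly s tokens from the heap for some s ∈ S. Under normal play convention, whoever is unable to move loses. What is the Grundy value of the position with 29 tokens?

G(0) = 0
G(1) = mex{0} = 1
G(2) = mex{1} = 0
G(3) = mex{0} = 1
G(4) = mex{1} = 0
G(5) = mex{0} = 1
G(6) = mex{1,0} = 2
G(7) = mex{2,1} = 0
G(8) = mex{0,0,0} = 1
G(9) = mex{1,1,1} = 0
G(10) = mex{0,0,0} = 1
G(11) = mex{1,1,1} = 0
G(12) = mex{0,2,0} = 1
G(13) = mex{1,0,1} = 2
G(14) = mex{2,1,2} = 0
G(15) = mex{0,0,0} = 1
G(16) = mex{1,1,1} = 0
G(17) = mex{0,0,0} = 1
G(18) = mex{1,1,1} = 0
G(19) = mex{0,2,0} = 1
G(20) = mex{1,0,1} = 2
G(21) = mex{2,1,2} = 0
G(22) = mex{0,0,0} = 1
G(23) = mex{1,1,1} = 0
G(24) = mex{0,0,0} = 1
G(25) = mex{1,1,1} = 0
G(26) = mex{0,2,0} = 1
G(27) = mex{1,0,1} = 2
G(28) = mex{2,1,2} = 0
G(29) = mex{0,0,0} = 1

1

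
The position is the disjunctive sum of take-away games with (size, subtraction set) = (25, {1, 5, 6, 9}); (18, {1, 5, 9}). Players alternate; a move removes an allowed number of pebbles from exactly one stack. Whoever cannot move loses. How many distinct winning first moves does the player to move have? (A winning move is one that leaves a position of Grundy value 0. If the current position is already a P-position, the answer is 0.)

5

Stack A, S = {1, 5, 6, 9}:
n :  0  1  2  3  4  5  6  7  8  9 10 11 12 13 14 15 16 17 18 19 20 21 22 23 24 25
G :  0  1  0  1  0  1  2  3  2  3  2  3  0  1  0  1  0  1  2  3  2  3  2  3  0  1
G_A(25) = 1.
Stack B, S = {1, 5, 9}:
n :  0  1  2  3  4  5  6  7  8  9 10 11 12 13 14 15 16 17 18
G :  0  1  0  1  0  1  0  1  0  1  0  1  0  1  0  1  0  1  0
G_B(18) = 0.
Combined Grundy value = 1 ⊕ 0 = 1.
A winning move leaves total XOR = 0, i.e. changes one component's Grundy value g to g ⊕ X where X is the current total.
Stack A: need g' = 1⊕1 = 0. Options: 25−1→G=0, 25−5→G=2, 25−6→G=3, 25−9→G=0. Hits: 2.
Stack B: need g' = 0⊕1 = 1. Options: 18−1→G=1, 18−5→G=1, 18−9→G=1. Hits: 3.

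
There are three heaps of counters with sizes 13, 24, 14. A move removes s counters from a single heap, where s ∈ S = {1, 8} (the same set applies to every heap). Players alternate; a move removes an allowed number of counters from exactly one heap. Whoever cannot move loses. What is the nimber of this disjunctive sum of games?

1

All heaps use S = {1, 8}:
G(0) = 0
G(1) = mex{0} = 1
G(2) = mex{1} = 0
G(3) = mex{0} = 1
G(4) = mex{1} = 0
G(5) = mex{0} = 1
G(6) = mex{1} = 0
G(7) = mex{0} = 1
G(8) = mex{1,0} = 2
G(9) = mex{2,1} = 0
G(10) = mex{0,0} = 1
G(11) = mex{1,1} = 0
G(12) = mex{0,0} = 1
G(13) = mex{1,1} = 0
G(14) = mex{0,0} = 1
G(15) = mex{1,1} = 0
G(16) = mex{0,2} = 1
G(17) = mex{1,0} = 2
G(18) = mex{2,1} = 0
G(19) = mex{0,0} = 1
G(20) = mex{1,1} = 0
G(21) = mex{0,0} = 1
G(22) = mex{1,1} = 0
G(23) = mex{0,0} = 1
G(24) = mex{1,1} = 0
Heap A: G(13) = 0.
Heap B: G(24) = 0.
Heap C: G(14) = 1.
Combined Grundy value = 0 ⊕ 0 ⊕ 1 = 1.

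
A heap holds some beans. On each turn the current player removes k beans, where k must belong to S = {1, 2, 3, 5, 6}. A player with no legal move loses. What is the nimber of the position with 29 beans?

1

n :  0  1  2  3  4  5  6  7  8  9 10 11 12 13 14 15 16 17 18 19 20 21 22 23 24 25 26 27 28 29
G :  0  1  2  3  0  1  2  3  0  1  2  3  0  1  2  3  0  1  2  3  0  1  2  3  0  1  2  3  0  1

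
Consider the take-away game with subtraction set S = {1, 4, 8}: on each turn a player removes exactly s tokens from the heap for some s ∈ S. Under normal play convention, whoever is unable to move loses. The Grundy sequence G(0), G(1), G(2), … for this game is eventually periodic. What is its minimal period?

n :  0  1  2  3  4  5  6  7  8  9 10 11 12 13 14 15 16 17 18 19 20 21 22 23 24 25
G :  0  1  0  1  2  0  1  0  1  2  3  2  0  1  0  1  2  0  1  0  1  2  3  2  0  1
G(n+12) = G(n) holds for n = 0,…,7 (a full window of length max(S) = 8), so the sequence is purely periodic with period 12.

12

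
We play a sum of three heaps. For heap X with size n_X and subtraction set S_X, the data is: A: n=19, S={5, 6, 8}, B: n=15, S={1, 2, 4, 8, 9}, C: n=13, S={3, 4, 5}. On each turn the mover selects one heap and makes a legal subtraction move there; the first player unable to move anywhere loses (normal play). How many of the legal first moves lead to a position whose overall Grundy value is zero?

2

Heap A, S = {5, 6, 8}:
G(0) = 0
G(1) = mex{} = 0
G(2) = mex{} = 0
G(3) = mex{} = 0
G(4) = mex{} = 0
G(5) = mex{0} = 1
G(6) = mex{0,0} = 1
G(7) = mex{0,0} = 1
G(8) = mex{0,0,0} = 1
G(9) = mex{0,0,0} = 1
G(10) = mex{1,0,0} = 2
G(11) = mex{1,1,0} = 2
G(12) = mex{1,1,0} = 2
G(13) = mex{1,1,1} = 0
G(14) = mex{1,1,1} = 0
G(15) = mex{2,1,1} = 0
G(16) = mex{2,2,1} = 0
G(17) = mex{2,2,1} = 0
G(18) = mex{0,2,2} = 1
G(19) = mex{0,0,2} = 1
G_A(19) = 1.
Heap B, S = {1, 2, 4, 8, 9}:
n :  0  1  2  3  4  5  6  7  8  9 10 11 12 13 14 15
G :  0  1  2  0  1  2  0  1  2  3  4  5  3  0  1  2
G_B(15) = 2.
Heap C, S = {3, 4, 5}:
n :  0  1  2  3  4  5  6  7  8  9 10 11 12 13
G :  0  0  0  1  1  1  2  2  0  0  0  1  1  1
G_C(13) = 1.
Combined Grundy value = 1 ⊕ 2 ⊕ 1 = 2.
A winning move leaves total XOR = 0, i.e. changes one component's Grundy value g to g ⊕ X where X is the current total.
Heap A: need g' = 1⊕2 = 3. Options: 19−5→G=0, 19−6→G=0, 19−8→G=2. Hits: 0.
Heap B: need g' = 2⊕2 = 0. Options: 15−1→G=1, 15−2→G=0, 15−4→G=5, 15−8→G=1, 15−9→G=0. Hits: 2.
Heap C: need g' = 1⊕2 = 3. Options: 13−3→G=0, 13−4→G=0, 13−5→G=0. Hits: 0.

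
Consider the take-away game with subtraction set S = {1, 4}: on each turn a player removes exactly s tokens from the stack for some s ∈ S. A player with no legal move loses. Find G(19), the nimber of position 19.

2

G(0) = 0
G(1) = mex{0} = 1
G(2) = mex{1} = 0
G(3) = mex{0} = 1
G(4) = mex{1,0} = 2
G(5) = mex{2,1} = 0
G(6) = mex{0,0} = 1
G(7) = mex{1,1} = 0
G(8) = mex{0,2} = 1
G(9) = mex{1,0} = 2
G(10) = mex{2,1} = 0
G(11) = mex{0,0} = 1
G(12) = mex{1,1} = 0
G(13) = mex{0,2} = 1
G(14) = mex{1,0} = 2
G(15) = mex{2,1} = 0
G(16) = mex{0,0} = 1
G(17) = mex{1,1} = 0
G(18) = mex{0,2} = 1
G(19) = mex{1,0} = 2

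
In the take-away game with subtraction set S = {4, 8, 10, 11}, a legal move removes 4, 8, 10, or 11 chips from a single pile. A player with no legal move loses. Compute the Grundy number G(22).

1

G(0) = 0
G(1) = mex{} = 0
G(2) = mex{} = 0
G(3) = mex{} = 0
G(4) = mex{0} = 1
G(5) = mex{0} = 1
G(6) = mex{0} = 1
G(7) = mex{0} = 1
G(8) = mex{1,0} = 2
G(9) = mex{1,0} = 2
G(10) = mex{1,0,0} = 2
G(11) = mex{1,0,0,0} = 2
G(12) = mex{2,1,0,0} = 3
G(13) = mex{2,1,0,0} = 3
G(14) = mex{2,1,1,0} = 3
G(15) = mex{2,1,1,1} = 0
G(16) = mex{3,2,1,1} = 0
G(17) = mex{3,2,1,1} = 0
G(18) = mex{3,2,2,1} = 0
G(19) = mex{0,2,2,2} = 1
G(20) = mex{0,3,2,2} = 1
G(21) = mex{0,3,2,2} = 1
G(22) = mex{0,3,3,2} = 1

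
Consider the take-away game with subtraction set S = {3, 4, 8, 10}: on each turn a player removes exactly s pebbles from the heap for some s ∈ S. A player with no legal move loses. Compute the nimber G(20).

0

G(0) = 0
G(1) = mex{} = 0
G(2) = mex{} = 0
G(3) = mex{0} = 1
G(4) = mex{0,0} = 1
G(5) = mex{0,0} = 1
G(6) = mex{1,0} = 2
G(7) = mex{1,1} = 0
G(8) = mex{1,1,0} = 2
G(9) = mex{2,1,0} = 3
G(10) = mex{0,2,0,0} = 1
G(11) = mex{2,0,1,0} = 3
G(12) = mex{3,2,1,0} = 4
G(13) = mex{1,3,1,1} = 0
G(14) = mex{3,1,2,1} = 0
G(15) = mex{4,3,0,1} = 2
G(16) = mex{0,4,2,2} = 1
G(17) = mex{0,0,3,0} = 1
G(18) = mex{2,0,1,2} = 3
G(19) = mex{1,2,3,3} = 0
G(20) = mex{1,1,4,1} = 0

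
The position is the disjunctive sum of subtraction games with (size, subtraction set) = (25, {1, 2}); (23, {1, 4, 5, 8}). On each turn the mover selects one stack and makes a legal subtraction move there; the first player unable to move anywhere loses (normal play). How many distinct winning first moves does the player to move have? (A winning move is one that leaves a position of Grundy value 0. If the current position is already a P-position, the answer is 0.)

Stack A, S = {1, 2}:
G(0) = 0
G(1) = mex{0} = 1
G(2) = mex{1,0} = 2
G(3) = mex{2,1} = 0
G(4) = mex{0,2} = 1
G(5) = mex{1,0} = 2
G(6) = mex{2,1} = 0
G(7) = mex{0,2} = 1
G(8) = mex{1,0} = 2
G(9) = mex{2,1} = 0
G(10) = mex{0,2} = 1
G(11) = mex{1,0} = 2
G(12) = mex{2,1} = 0
G(13) = mex{0,2} = 1
G(14) = mex{1,0} = 2
G(15) = mex{2,1} = 0
G(16) = mex{0,2} = 1
G(17) = mex{1,0} = 2
G(18) = mex{2,1} = 0
G(19) = mex{0,2} = 1
G(20) = mex{1,0} = 2
G(21) = mex{2,1} = 0
G(22) = mex{0,2} = 1
G(23) = mex{1,0} = 2
G(24) = mex{2,1} = 0
G(25) = mex{0,2} = 1
G_A(25) = 1.
Stack B, S = {1, 4, 5, 8}:
G(0) = 0
G(1) = mex{0} = 1
G(2) = mex{1} = 0
G(3) = mex{0} = 1
G(4) = mex{1,0} = 2
G(5) = mex{2,1,0} = 3
G(6) = mex{3,0,1} = 2
G(7) = mex{2,1,0} = 3
G(8) = mex{3,2,1,0} = 4
G(9) = mex{4,3,2,1} = 0
G(10) = mex{0,2,3,0} = 1
G(11) = mex{1,3,2,1} = 0
G(12) = mex{0,4,3,2} = 1
G(13) = mex{1,0,4,3} = 2
G(14) = mex{2,1,0,2} = 3
G(15) = mex{3,0,1,3} = 2
G(16) = mex{2,1,0,4} = 3
G(17) = mex{3,2,1,0} = 4
G(18) = mex{4,3,2,1} = 0
G(19) = mex{0,2,3,0} = 1
G(20) = mex{1,3,2,1} = 0
G(21) = mex{0,4,3,2} = 1
G(22) = mex{1,0,4,3} = 2
G(23) = mex{2,1,0,2} = 3
G_B(23) = 3.
Combined Grundy value = 1 ⊕ 3 = 2.
A winning move leaves total XOR = 0, i.e. changes one component's Grundy value g to g ⊕ X where X is the current total.
Stack A: need g' = 1⊕2 = 3. Options: 25−1→G=0, 25−2→G=2. Hits: 0.
Stack B: need g' = 3⊕2 = 1. Options: 23−1→G=2, 23−4→G=1, 23−5→G=0, 23−8→G=2. Hits: 1.

1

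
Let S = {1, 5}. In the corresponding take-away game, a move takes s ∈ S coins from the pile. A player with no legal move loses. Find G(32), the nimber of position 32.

0

G(0) = 0
G(1) = mex{0} = 1
G(2) = mex{1} = 0
G(3) = mex{0} = 1
G(4) = mex{1} = 0
G(5) = mex{0,0} = 1
G(6) = mex{1,1} = 0
G(7) = mex{0,0} = 1
G(8) = mex{1,1} = 0
G(9) = mex{0,0} = 1
G(10) = mex{1,1} = 0
G(11) = mex{0,0} = 1
G(12) = mex{1,1} = 0
G(13) = mex{0,0} = 1
G(14) = mex{1,1} = 0
G(15) = mex{0,0} = 1
G(16) = mex{1,1} = 0
G(17) = mex{0,0} = 1
G(18) = mex{1,1} = 0
G(19) = mex{0,0} = 1
G(20) = mex{1,1} = 0
G(21) = mex{0,0} = 1
G(22) = mex{1,1} = 0
G(23) = mex{0,0} = 1
G(24) = mex{1,1} = 0
G(25) = mex{0,0} = 1
G(26) = mex{1,1} = 0
G(27) = mex{0,0} = 1
G(28) = mex{1,1} = 0
G(29) = mex{0,0} = 1
G(30) = mex{1,1} = 0
G(31) = mex{0,0} = 1
G(32) = mex{1,1} = 0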